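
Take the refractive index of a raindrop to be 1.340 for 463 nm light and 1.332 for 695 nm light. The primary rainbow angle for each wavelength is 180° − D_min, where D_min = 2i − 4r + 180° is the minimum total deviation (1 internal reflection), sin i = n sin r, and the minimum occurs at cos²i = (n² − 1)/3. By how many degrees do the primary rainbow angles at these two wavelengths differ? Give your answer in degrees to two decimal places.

1.15°

At 463 nm (n = 1.340): cos²i = 0.26520 → i = 59.004°, r = 39.770°, D_min = 138.929°, rainbow angle = 41.071°.
At 695 nm (n = 1.332): cos²i = 0.25807 → i = 59.469°, r = 40.290°, D_min = 137.776°, rainbow angle = 42.224°.
Angular width = |41.071° − 42.224°| = 1.153°.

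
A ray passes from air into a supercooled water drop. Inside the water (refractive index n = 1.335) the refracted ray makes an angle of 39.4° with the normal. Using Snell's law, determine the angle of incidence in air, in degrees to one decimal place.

Snell: sin θ_i = n · sin θ_r = 1.335 × sin 39.4° = 1.335 × 0.6347 = 0.8474.
θ_i = arcsin(0.8474) = 57.93°.

57.9°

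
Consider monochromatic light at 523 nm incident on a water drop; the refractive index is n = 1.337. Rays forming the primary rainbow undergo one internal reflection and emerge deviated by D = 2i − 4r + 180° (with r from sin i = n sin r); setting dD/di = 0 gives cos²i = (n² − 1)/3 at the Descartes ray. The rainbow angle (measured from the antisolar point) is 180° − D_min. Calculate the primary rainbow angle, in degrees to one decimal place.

41.5°

cos²i = (1.78757 − 1)/3 = 0.26252; i = arccos(0.51237) = 59.178°.
sin r = sin 59.178°/1.337 = 0.64231; r = 39.964°.
D_min = 2·59.178° − 4·39.964° + 180° = 138.500°.
Rainbow angle = 180° − D_min = 41.500°.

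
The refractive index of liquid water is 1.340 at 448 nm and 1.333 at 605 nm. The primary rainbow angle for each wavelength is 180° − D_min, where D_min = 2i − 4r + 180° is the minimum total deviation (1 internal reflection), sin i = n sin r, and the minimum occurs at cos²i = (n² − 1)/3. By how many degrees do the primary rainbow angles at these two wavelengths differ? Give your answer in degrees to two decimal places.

1.01°

At 448 nm (n = 1.340): cos²i = 0.26520 → i = 59.004°, r = 39.770°, D_min = 138.929°, rainbow angle = 41.071°.
At 605 nm (n = 1.333): cos²i = 0.25896 → i = 59.410°, r = 40.225°, D_min = 137.922°, rainbow angle = 42.078°.
Angular width = |41.071° − 42.078°| = 1.007°.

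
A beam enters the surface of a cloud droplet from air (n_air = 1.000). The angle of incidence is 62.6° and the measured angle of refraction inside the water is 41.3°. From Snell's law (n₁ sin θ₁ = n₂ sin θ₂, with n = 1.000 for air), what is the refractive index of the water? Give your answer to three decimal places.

n = sin θ_i / sin θ_r = sin 62.6° / sin 41.3° = 0.8878 / 0.6600 = 1.3452.

1.345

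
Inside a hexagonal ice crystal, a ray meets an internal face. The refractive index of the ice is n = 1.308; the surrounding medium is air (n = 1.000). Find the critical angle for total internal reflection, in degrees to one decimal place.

sin θ_c = n_air / n = 1.000 / 1.308 = 0.7645.
θ_c = arcsin(0.7645) = 49.86°.

49.9°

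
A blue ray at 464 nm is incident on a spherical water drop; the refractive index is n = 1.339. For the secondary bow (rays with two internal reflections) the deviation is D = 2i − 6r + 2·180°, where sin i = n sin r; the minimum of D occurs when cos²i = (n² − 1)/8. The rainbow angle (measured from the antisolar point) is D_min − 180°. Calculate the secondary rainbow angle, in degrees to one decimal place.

cos²i = (1.79292 − 1)/8 = 0.09912; i = arccos(0.31483) = 71.650°.
sin r = sin 71.650°/1.339 = 0.70885; r = 45.141°.
D_min = 2·71.650° − 6·45.141° + 360° = 232.451°.
Rainbow angle = D_min − 180° = 52.451°.

52.5°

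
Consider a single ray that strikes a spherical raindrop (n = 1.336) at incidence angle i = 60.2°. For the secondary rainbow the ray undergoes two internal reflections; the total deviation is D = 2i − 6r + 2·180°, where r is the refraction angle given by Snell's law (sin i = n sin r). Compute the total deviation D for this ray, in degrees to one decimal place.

237.4°

sin r = sin 60.2° / 1.336 = 0.8678/1.336 = 0.6495; r = 40.51°.
D = 2·60.2° − 6·40.51° + 2·180° = 120.40° − 243.03° + 360° = 237.37°.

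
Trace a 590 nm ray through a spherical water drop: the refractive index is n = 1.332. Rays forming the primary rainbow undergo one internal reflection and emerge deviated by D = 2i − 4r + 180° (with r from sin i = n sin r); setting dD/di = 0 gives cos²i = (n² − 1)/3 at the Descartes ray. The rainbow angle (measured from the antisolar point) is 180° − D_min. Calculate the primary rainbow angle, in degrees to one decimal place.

42.2°

cos²i = (1.77422 − 1)/3 = 0.25807; i = arccos(0.50801) = 59.469°.
sin r = sin 59.469°/1.332 = 0.64666; r = 40.290°.
D_min = 2·59.469° − 4·40.290° + 180° = 137.776°.
Rainbow angle = 180° − D_min = 42.224°.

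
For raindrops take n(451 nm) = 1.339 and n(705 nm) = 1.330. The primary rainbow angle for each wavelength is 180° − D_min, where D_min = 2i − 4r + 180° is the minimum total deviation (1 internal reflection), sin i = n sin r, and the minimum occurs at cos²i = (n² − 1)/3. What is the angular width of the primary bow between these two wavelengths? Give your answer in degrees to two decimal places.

1.30°

At 451 nm (n = 1.339): cos²i = 0.26431 → i = 59.062°, r = 39.834°, D_min = 138.786°, rainbow angle = 41.214°.
At 705 nm (n = 1.330): cos²i = 0.25630 → i = 59.585°, r = 40.422°, D_min = 137.484°, rainbow angle = 42.516°.
Angular width = |41.214° − 42.516°| = 1.303°.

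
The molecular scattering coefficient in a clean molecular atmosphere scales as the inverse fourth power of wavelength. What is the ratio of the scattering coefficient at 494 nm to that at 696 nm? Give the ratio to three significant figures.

3.94

Rayleigh scattering ∝ λ⁻⁴, so the ratio of coefficients is the inverse fourth power of the wavelength ratio.
σ(494)/σ(696) = (696/494)⁴ = (1.4089)⁴ = 3.94.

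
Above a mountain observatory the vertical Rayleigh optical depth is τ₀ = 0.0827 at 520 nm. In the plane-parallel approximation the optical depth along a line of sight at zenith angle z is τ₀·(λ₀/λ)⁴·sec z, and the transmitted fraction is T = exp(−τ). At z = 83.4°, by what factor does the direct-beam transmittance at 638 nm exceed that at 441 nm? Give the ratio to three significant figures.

Airmass: sec 83.4° = 8.7004.
τ(638 nm) = 0.0827 × (520/638)⁴ × 8.7004 = 0.0827 × 0.4413 × 8.7004 = 0.3175.
τ(441 nm) = 0.0827 × (520/441)⁴ × 8.7004 = 0.0827 × 1.9331 × 8.7004 = 1.3909.
T(638)/T(441) = exp(τ_B − τ_A) = exp(1.0734) = 2.9253.

2.93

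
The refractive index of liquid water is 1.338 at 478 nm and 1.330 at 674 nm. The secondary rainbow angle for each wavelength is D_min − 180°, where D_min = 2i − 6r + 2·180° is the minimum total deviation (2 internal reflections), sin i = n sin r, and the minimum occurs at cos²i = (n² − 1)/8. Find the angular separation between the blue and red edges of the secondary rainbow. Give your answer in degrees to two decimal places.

At 478 nm (n = 1.338): cos²i = 0.09878 → i = 71.682°, r = 45.195°, D_min = 232.193°, rainbow angle = 52.193°.
At 674 nm (n = 1.330): cos²i = 0.09611 → i = 71.940°, r = 45.630°, D_min = 230.101°, rainbow angle = 50.101°.
Angular width = |52.193° − 50.101°| = 2.092°.

2.09°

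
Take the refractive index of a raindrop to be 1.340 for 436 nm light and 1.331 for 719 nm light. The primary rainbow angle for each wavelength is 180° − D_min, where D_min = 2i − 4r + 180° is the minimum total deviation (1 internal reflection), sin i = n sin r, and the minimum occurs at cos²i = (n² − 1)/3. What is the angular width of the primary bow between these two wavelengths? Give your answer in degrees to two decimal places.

At 436 nm (n = 1.340): cos²i = 0.26520 → i = 59.004°, r = 39.770°, D_min = 138.929°, rainbow angle = 41.071°.
At 719 nm (n = 1.331): cos²i = 0.25719 → i = 59.527°, r = 40.356°, D_min = 137.630°, rainbow angle = 42.370°.
Angular width = |41.071° − 42.370°| = 1.299°.

1.30°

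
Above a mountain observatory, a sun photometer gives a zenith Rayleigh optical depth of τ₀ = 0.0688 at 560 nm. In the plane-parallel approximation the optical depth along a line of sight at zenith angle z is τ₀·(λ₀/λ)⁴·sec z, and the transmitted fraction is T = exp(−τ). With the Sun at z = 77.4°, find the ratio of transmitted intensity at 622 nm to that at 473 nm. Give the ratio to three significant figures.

Airmass: sec 77.4° = 4.5841.
τ(622 nm) = 0.0688 × (560/622)⁴ × 4.5841 = 0.0688 × 0.6570 × 4.5841 = 0.2072.
τ(473 nm) = 0.0688 × (560/473)⁴ × 4.5841 = 0.0688 × 1.9648 × 4.5841 = 0.6197.
T(622)/T(473) = exp(τ_B − τ_A) = exp(0.4124) = 1.5105.

1.51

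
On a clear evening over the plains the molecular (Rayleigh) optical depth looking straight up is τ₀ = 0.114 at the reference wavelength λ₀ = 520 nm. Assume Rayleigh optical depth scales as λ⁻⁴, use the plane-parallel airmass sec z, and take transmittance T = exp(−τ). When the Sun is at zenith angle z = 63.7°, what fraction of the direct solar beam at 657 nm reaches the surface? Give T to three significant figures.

0.904

sec 63.7° = 2.2570.
τ = 0.114 × (520/657)⁴ × 2.2570 = 0.114 × 0.3924 × 2.2570 = 0.1010.
T = exp(−0.1010) = 0.9040.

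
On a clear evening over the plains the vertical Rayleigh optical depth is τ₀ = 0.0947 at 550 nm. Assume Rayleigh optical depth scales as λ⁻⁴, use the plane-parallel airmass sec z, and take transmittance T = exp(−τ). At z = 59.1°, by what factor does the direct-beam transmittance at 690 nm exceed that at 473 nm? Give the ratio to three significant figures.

1.30

Airmass: sec 59.1° = 1.9473.
τ(690 nm) = 0.0947 × (550/690)⁴ × 1.9473 = 0.0947 × 0.4037 × 1.9473 = 0.0744.
τ(473 nm) = 0.0947 × (550/473)⁴ × 1.9473 = 0.0947 × 1.8281 × 1.9473 = 0.3371.
T(690)/T(473) = exp(τ_B − τ_A) = exp(0.2627) = 1.3004.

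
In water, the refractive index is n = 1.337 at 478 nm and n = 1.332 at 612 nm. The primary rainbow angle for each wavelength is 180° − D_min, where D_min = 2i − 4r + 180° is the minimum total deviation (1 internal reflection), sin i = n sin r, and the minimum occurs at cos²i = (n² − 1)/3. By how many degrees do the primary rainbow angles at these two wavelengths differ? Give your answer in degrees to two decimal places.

0.72°

At 478 nm (n = 1.337): cos²i = 0.26252 → i = 59.178°, r = 39.964°, D_min = 138.500°, rainbow angle = 41.500°.
At 612 nm (n = 1.332): cos²i = 0.25807 → i = 59.469°, r = 40.290°, D_min = 137.776°, rainbow angle = 42.224°.
Angular width = |41.500° − 42.224°| = 0.724°.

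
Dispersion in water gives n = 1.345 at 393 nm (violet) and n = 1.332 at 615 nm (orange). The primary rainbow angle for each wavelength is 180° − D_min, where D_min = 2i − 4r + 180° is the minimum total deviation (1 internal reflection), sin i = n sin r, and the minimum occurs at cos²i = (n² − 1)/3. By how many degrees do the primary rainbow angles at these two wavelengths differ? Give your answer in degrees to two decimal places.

1.86°

At 393 nm (n = 1.345): cos²i = 0.26967 → i = 58.715°, r = 39.448°, D_min = 139.635°, rainbow angle = 40.365°.
At 615 nm (n = 1.332): cos²i = 0.25807 → i = 59.469°, r = 40.290°, D_min = 137.776°, rainbow angle = 42.224°.
Angular width = |40.365° − 42.224°| = 1.859°.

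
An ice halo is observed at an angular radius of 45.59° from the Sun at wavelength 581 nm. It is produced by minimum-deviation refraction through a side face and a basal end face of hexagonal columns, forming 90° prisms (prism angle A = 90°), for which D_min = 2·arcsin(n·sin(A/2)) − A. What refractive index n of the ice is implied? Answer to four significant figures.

1.309

Rearranging: n = sin((D_min + A)/2) / sin(A/2).
(D_min + A)/2 = (45.59° + 90°)/2 = 67.795°.
n = sin 67.795° / sin 45° = 0.9258 / 0.7071 = 1.3093.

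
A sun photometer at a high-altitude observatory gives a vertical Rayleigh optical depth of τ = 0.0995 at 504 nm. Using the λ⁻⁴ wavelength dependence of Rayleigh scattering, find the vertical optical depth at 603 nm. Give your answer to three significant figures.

0.0486

τ(603 nm) = τ(504 nm) × (504/603)⁴ = 0.0995 × (0.8358)⁴ = 0.0995 × 0.4880 = 0.0486.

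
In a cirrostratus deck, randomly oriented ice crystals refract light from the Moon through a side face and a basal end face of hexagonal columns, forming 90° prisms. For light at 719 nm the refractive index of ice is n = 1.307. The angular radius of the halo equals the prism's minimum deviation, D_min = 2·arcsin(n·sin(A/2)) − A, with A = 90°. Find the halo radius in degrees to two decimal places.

45.09°

n·sin(A/2) = 1.307 × sin 45° = 1.307 × 0.7071 = 0.9242.
D_min = 2·arcsin(0.9242) − 90° = 2 × 67.546° − 90° = 45.093°.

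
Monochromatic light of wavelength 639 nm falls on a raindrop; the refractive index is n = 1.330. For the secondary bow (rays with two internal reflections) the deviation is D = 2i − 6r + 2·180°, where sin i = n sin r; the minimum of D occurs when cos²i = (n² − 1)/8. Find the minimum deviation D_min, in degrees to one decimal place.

cos²i = (1.76890 − 1)/8 = 0.09611; i = arccos(0.31002) = 71.940°.
sin r = sin 71.940°/1.330 = 0.71483; r = 45.630°.
D_min = 2·71.940° − 6·45.630° + 360° = 230.101°.

230.1°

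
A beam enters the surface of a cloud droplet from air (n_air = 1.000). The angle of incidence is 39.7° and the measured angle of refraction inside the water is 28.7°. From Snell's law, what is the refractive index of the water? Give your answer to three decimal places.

1.330

n = sin θ_i / sin θ_r = sin 39.7° / sin 28.7° = 0.6388 / 0.4802 = 1.3301.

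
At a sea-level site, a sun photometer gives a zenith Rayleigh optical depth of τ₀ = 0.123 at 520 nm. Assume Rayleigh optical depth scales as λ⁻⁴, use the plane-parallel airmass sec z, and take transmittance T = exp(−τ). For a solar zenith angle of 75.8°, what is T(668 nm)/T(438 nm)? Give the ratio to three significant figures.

2.25

Airmass: sec 75.8° = 4.0765.
τ(668 nm) = 0.123 × (520/668)⁴ × 4.0765 = 0.123 × 0.3672 × 4.0765 = 0.1841.
τ(438 nm) = 0.123 × (520/438)⁴ × 4.0765 = 0.123 × 1.9866 × 4.0765 = 0.9961.
T(668)/T(438) = exp(τ_B − τ_A) = exp(0.8120) = 2.2524.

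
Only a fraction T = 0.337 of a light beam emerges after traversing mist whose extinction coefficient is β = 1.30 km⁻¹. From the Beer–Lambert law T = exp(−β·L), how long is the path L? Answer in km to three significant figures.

Beer–Lambert: T = exp(−βL) ⇒ L = −ln(T)/β = −ln(0.337)/1.30 = 1.0877/1.30 = 0.8367 km.

0.837 km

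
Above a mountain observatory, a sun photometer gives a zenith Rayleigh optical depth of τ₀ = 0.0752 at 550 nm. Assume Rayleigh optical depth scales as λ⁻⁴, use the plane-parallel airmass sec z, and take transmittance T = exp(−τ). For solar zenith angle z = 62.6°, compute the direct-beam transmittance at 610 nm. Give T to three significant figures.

0.898

sec 62.6° = 2.1730.
τ = 0.0752 × (550/610)⁴ × 2.1730 = 0.0752 × 0.6609 × 2.1730 = 0.1080.
T = exp(−0.1080) = 0.8976.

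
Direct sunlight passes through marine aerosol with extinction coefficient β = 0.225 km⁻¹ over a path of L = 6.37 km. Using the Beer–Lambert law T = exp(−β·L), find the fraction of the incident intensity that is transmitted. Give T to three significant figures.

0.239

τ = β·L = 0.225 × 6.37 = 1.4333.
T = exp(−1.4333) = 0.2385.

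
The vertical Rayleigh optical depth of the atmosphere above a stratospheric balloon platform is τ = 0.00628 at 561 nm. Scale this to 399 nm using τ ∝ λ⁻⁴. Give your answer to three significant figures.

0.0245

τ(399 nm) = τ(561 nm) × (561/399)⁴ = 0.00628 × (1.4060)⁴ = 0.00628 × 3.9080 = 0.0245.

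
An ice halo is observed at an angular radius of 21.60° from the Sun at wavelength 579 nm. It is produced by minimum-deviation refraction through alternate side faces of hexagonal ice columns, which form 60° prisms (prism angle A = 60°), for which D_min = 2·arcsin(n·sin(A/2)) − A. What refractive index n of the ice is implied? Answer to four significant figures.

Rearranging: n = sin((D_min + A)/2) / sin(A/2).
(D_min + A)/2 = (21.60° + 60°)/2 = 40.800°.
n = sin 40.800° / sin 30° = 0.6534 / 0.5000 = 1.3068.

1.307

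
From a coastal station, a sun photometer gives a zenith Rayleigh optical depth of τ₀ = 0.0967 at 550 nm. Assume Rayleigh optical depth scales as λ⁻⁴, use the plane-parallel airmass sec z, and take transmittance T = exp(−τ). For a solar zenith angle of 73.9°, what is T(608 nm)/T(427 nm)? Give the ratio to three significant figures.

2.07

Airmass: sec 73.9° = 3.6060.
τ(608 nm) = 0.0967 × (550/608)⁴ × 3.6060 = 0.0967 × 0.6696 × 3.6060 = 0.2335.
τ(427 nm) = 0.0967 × (550/427)⁴ × 3.6060 = 0.0967 × 2.7526 × 3.6060 = 0.9598.
T(608)/T(427) = exp(τ_B − τ_A) = exp(0.7263) = 2.0675.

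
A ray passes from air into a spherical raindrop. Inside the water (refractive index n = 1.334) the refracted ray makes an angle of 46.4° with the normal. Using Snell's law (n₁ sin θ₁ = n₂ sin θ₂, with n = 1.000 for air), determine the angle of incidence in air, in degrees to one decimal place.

Snell: sin θ_i = n · sin θ_r = 1.334 × sin 46.4° = 1.334 × 0.7242 = 0.9660.
θ_i = arcsin(0.9660) = 75.03°.

75.0°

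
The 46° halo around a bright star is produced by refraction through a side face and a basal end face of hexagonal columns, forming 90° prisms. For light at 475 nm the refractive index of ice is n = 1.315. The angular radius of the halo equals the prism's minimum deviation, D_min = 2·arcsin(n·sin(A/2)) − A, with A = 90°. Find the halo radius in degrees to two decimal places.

n·sin(A/2) = 1.315 × sin 45° = 1.315 × 0.7071 = 0.9298.
D_min = 2·arcsin(0.9298) − 90° = 2 × 68.411° − 90° = 46.821°.

46.82°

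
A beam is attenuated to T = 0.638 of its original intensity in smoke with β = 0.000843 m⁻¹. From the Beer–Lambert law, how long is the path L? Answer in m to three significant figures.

533 m

Beer–Lambert: T = exp(−βL) ⇒ L = −ln(T)/β = −ln(0.638)/0.000843 = 0.4494/0.000843 = 533.1 m.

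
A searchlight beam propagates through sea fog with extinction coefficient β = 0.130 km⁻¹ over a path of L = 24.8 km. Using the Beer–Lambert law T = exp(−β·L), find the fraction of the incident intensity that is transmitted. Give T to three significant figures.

0.0398

τ = β·L = 0.130 × 24.8 = 3.2240.
T = exp(−3.2240) = 0.0398.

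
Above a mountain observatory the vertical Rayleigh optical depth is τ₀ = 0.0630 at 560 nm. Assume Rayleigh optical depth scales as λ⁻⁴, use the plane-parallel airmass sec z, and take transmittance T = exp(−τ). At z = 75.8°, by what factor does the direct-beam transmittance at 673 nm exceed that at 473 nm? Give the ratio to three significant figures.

1.46

Airmass: sec 75.8° = 4.0765.
τ(673 nm) = 0.0630 × (560/673)⁴ × 4.0765 = 0.0630 × 0.4794 × 4.0765 = 0.1231.
τ(473 nm) = 0.0630 × (560/473)⁴ × 4.0765 = 0.0630 × 1.9648 × 4.0765 = 0.5046.
T(673)/T(473) = exp(τ_B − τ_A) = exp(0.3815) = 1.4644.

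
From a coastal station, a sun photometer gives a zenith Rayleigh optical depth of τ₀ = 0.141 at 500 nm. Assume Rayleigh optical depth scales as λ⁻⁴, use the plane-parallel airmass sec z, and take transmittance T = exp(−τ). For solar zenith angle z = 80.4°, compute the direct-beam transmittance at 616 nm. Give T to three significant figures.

sec 80.4° = 5.9963.
τ = 0.141 × (500/616)⁴ × 5.9963 = 0.141 × 0.4341 × 5.9963 = 0.3670.
T = exp(−0.3670) = 0.6928.

0.693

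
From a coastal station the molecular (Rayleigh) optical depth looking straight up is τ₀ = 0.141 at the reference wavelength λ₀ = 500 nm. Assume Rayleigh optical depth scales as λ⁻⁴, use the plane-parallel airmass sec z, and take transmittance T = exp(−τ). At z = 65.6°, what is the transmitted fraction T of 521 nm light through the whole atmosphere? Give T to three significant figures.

sec 65.6° = 2.4207.
τ = 0.141 × (500/521)⁴ × 2.4207 = 0.141 × 0.8483 × 2.4207 = 0.2895.
T = exp(−0.2895) = 0.7486.

0.749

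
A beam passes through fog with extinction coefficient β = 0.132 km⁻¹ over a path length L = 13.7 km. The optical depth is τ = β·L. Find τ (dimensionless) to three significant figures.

τ = β·L = 0.132 × 13.7 = 1.8084.

1.81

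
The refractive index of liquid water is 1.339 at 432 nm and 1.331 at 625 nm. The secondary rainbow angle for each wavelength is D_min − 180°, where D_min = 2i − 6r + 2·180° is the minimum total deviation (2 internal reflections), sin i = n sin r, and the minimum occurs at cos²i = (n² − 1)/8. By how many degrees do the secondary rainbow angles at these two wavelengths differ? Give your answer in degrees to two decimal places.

At 432 nm (n = 1.339): cos²i = 0.09912 → i = 71.650°, r = 45.141°, D_min = 232.451°, rainbow angle = 52.451°.
At 625 nm (n = 1.331): cos²i = 0.09645 → i = 71.907°, r = 45.575°, D_min = 230.365°, rainbow angle = 50.365°.
Angular width = |52.451° − 50.365°| = 2.086°.

2.09°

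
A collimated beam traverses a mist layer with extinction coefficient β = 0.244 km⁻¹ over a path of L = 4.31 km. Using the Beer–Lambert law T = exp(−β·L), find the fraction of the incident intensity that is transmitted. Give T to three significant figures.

0.349

τ = β·L = 0.244 × 4.31 = 1.0516.
T = exp(−1.0516) = 0.3494.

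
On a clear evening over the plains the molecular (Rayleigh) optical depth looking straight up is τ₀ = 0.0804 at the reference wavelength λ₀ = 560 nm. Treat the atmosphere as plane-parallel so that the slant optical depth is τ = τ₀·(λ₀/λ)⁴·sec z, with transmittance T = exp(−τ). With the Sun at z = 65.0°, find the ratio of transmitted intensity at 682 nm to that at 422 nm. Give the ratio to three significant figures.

Airmass: sec 65.0° = 2.3662.
τ(682 nm) = 0.0804 × (560/682)⁴ × 2.3662 = 0.0804 × 0.4546 × 2.3662 = 0.0865.
τ(422 nm) = 0.0804 × (560/422)⁴ × 2.3662 = 0.0804 × 3.1010 × 2.3662 = 0.5899.
T(682)/T(422) = exp(τ_B − τ_A) = exp(0.5035) = 1.6544.

1.65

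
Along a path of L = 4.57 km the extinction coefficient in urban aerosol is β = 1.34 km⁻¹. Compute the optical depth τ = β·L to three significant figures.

6.12

τ = β·L = 1.34 × 4.57 = 6.1238.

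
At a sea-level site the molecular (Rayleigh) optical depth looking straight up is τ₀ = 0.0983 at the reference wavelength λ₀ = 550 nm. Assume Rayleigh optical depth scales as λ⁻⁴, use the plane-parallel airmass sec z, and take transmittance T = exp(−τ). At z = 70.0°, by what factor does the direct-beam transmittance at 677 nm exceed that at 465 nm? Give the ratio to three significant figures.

1.55

Airmass: sec 70.0° = 2.9238.
τ(677 nm) = 0.0983 × (550/677)⁴ × 2.9238 = 0.0983 × 0.4356 × 2.9238 = 0.1252.
τ(465 nm) = 0.0983 × (550/465)⁴ × 2.9238 = 0.0983 × 1.9572 × 2.9238 = 0.5625.
T(677)/T(465) = exp(τ_B − τ_A) = exp(0.4373) = 1.5486.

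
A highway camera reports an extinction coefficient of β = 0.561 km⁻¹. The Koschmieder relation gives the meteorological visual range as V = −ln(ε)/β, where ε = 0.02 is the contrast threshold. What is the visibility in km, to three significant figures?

V = −ln(0.02) / 0.561 = 3.912 / 0.561 = 6.9733 km.

6.97 km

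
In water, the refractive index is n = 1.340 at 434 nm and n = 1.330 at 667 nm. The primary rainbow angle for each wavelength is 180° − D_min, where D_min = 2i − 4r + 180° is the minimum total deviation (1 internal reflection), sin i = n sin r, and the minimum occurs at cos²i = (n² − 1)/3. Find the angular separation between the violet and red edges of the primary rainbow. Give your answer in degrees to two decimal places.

At 434 nm (n = 1.340): cos²i = 0.26520 → i = 59.004°, r = 39.770°, D_min = 138.929°, rainbow angle = 41.071°.
At 667 nm (n = 1.330): cos²i = 0.25630 → i = 59.585°, r = 40.422°, D_min = 137.484°, rainbow angle = 42.516°.
Angular width = |41.071° − 42.516°| = 1.445°.

1.45°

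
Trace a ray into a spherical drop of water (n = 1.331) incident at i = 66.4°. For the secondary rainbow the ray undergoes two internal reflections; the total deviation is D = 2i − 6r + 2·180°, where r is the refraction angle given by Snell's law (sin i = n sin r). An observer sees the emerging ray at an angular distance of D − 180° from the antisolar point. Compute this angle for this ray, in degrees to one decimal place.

51.7°

sin r = sin 66.4° / 1.331 = 0.9164/1.331 = 0.6885; r = 43.51°.
D = 2·66.4° − 6·43.51° + 2·180° = 132.80° − 261.06° + 360° = 231.74°.
Angle from antisolar point = D − 180° = 51.74°.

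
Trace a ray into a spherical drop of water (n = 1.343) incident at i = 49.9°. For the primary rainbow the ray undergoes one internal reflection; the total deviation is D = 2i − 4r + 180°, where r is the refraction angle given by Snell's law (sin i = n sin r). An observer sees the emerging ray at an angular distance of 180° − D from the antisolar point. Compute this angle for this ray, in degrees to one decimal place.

sin r = sin 49.9° / 1.343 = 0.7649/1.343 = 0.5696; r = 34.72°.
D = 2·49.9° − 4·34.72° + 180° = 99.80° − 138.88° + 180° = 140.92°.
Angle from antisolar point = 180° − D = 39.08°.

39.1°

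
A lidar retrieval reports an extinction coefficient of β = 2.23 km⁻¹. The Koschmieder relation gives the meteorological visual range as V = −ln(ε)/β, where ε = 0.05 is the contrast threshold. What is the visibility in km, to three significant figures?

V = −ln(0.05) / 2.23 = 2.996 / 2.23 = 1.3434 km.

1.34 km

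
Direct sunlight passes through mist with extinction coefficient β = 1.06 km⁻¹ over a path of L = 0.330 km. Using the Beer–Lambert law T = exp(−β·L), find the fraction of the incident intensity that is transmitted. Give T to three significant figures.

τ = β·L = 1.06 × 0.330 = 0.3498.
T = exp(−0.3498) = 0.7048.

0.705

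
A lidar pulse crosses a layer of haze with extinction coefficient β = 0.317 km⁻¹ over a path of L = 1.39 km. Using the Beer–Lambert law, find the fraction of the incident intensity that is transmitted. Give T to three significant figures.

τ = β·L = 0.317 × 1.39 = 0.4406.
T = exp(−0.4406) = 0.6436.

0.644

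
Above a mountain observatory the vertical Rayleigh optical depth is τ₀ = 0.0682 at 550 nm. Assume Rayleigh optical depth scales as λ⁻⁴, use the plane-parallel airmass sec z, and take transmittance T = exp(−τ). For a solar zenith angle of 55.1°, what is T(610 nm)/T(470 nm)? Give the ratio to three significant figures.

Airmass: sec 55.1° = 1.7478.
τ(610 nm) = 0.0682 × (550/610)⁴ × 1.7478 = 0.0682 × 0.6609 × 1.7478 = 0.0788.
τ(470 nm) = 0.0682 × (550/470)⁴ × 1.7478 = 0.0682 × 1.8753 × 1.7478 = 0.2235.
T(610)/T(470) = exp(τ_B − τ_A) = exp(0.1448) = 1.1558.

1.16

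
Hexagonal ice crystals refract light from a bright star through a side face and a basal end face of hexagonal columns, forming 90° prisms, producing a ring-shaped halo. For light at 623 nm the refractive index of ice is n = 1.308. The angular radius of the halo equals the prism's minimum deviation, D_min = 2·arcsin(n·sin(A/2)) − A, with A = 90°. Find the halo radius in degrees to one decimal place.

n·sin(A/2) = 1.308 × sin 45° = 1.308 × 0.7071 = 0.9249.
D_min = 2·arcsin(0.9249) − 90° = 2 × 67.653° − 90° = 45.305°.

45.3°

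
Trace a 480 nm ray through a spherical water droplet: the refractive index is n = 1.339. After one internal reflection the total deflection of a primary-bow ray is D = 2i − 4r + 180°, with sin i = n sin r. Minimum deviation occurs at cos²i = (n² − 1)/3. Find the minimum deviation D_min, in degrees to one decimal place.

cos²i = (1.79292 − 1)/3 = 0.26431; i = arccos(0.51411) = 59.062°.
sin r = sin 59.062°/1.339 = 0.64057; r = 39.834°.
D_min = 2·59.062° − 4·39.834° + 180° = 138.786°.

138.8°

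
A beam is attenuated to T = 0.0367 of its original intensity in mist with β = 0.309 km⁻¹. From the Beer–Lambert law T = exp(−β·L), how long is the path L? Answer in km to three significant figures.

10.7 km

Beer–Lambert: T = exp(−βL) ⇒ L = −ln(T)/β = −ln(0.0367)/0.309 = 3.3050/0.309 = 10.7 km.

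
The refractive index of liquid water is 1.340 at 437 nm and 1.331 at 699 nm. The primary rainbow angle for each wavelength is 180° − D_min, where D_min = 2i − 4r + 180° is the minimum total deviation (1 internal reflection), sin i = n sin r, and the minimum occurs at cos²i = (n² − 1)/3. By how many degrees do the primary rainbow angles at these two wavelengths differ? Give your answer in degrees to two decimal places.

At 437 nm (n = 1.340): cos²i = 0.26520 → i = 59.004°, r = 39.770°, D_min = 138.929°, rainbow angle = 41.071°.
At 699 nm (n = 1.331): cos²i = 0.25719 → i = 59.527°, r = 40.356°, D_min = 137.630°, rainbow angle = 42.370°.
Angular width = |41.071° − 42.370°| = 1.299°.

1.30°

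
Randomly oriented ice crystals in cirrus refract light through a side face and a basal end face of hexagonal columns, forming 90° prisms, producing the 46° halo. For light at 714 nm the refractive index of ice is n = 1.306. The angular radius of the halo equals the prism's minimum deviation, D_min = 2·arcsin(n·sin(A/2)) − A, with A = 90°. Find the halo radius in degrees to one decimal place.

44.9°

n·sin(A/2) = 1.306 × sin 45° = 1.306 × 0.7071 = 0.9235.
D_min = 2·arcsin(0.9235) − 90° = 2 × 67.440° − 90° = 44.881°.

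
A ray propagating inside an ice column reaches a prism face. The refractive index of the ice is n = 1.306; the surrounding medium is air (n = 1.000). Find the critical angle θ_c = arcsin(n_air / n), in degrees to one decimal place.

50.0°

sin θ_c = n_air / n = 1.000 / 1.306 = 0.7657.
θ_c = arcsin(0.7657) = 49.97°.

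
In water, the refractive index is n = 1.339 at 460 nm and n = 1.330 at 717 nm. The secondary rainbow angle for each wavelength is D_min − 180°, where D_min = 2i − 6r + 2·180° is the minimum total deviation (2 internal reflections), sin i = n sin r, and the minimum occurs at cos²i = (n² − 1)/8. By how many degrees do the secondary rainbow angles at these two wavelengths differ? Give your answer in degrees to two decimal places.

At 460 nm (n = 1.339): cos²i = 0.09912 → i = 71.650°, r = 45.141°, D_min = 232.451°, rainbow angle = 52.451°.
At 717 nm (n = 1.330): cos²i = 0.09611 → i = 71.940°, r = 45.630°, D_min = 230.101°, rainbow angle = 50.101°.
Angular width = |52.451° − 50.101°| = 2.350°.

2.35°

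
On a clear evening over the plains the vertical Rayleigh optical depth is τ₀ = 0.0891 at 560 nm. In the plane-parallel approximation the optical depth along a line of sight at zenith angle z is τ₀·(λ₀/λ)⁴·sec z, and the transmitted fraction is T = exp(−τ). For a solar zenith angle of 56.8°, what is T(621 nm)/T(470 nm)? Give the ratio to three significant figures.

1.25

Airmass: sec 56.8° = 1.8263.
τ(621 nm) = 0.0891 × (560/621)⁴ × 1.8263 = 0.0891 × 0.6613 × 1.8263 = 0.1076.
τ(470 nm) = 0.0891 × (560/470)⁴ × 1.8263 = 0.0891 × 2.0154 × 1.8263 = 0.3279.
T(621)/T(470) = exp(τ_B − τ_A) = exp(0.2203) = 1.2465.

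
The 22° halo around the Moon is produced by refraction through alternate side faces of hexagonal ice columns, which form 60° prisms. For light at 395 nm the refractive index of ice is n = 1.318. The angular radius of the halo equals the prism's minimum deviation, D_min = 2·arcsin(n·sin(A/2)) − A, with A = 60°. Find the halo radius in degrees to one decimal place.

22.4°

n·sin(A/2) = 1.318 × sin 30° = 1.318 × 0.5000 = 0.6590.
D_min = 2·arcsin(0.6590) − 60° = 2 × 41.224° − 60° = 22.447°.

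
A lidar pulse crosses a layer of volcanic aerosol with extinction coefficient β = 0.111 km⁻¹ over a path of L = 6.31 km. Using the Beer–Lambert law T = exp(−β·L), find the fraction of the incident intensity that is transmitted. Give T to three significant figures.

τ = β·L = 0.111 × 6.31 = 0.7004.
T = exp(−0.7004) = 0.4964.

0.496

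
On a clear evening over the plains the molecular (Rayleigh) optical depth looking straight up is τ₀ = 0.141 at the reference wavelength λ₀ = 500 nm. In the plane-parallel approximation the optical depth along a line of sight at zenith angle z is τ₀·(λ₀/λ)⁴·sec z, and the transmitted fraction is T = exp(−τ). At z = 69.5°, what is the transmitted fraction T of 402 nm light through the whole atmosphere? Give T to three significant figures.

sec 69.5° = 2.8555.
τ = 0.141 × (500/402)⁴ × 2.8555 = 0.141 × 2.3932 × 2.8555 = 0.9635.
T = exp(−0.9635) = 0.3815.

0.382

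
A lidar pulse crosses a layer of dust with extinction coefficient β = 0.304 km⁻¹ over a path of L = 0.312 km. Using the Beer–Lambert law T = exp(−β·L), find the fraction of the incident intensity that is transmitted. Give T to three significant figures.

τ = β·L = 0.304 × 0.312 = 0.0948.
T = exp(−0.0948) = 0.9095.

0.910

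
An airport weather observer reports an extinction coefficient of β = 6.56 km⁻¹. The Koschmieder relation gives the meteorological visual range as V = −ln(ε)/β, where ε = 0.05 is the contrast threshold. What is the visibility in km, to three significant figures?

0.457 km

V = −ln(0.05) / 6.56 = 2.996 / 6.56 = 0.4567 km.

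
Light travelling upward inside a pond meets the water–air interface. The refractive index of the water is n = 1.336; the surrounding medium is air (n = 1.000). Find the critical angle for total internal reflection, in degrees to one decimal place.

sin θ_c = n_air / n = 1.000 / 1.336 = 0.7485.
θ_c = arcsin(0.7485) = 48.46°.

48.5°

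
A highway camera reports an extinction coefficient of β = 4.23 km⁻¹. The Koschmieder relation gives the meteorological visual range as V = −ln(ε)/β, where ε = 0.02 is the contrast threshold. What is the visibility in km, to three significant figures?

V = −ln(0.02) / 4.23 = 3.912 / 4.23 = 0.9248 km.

0.925 km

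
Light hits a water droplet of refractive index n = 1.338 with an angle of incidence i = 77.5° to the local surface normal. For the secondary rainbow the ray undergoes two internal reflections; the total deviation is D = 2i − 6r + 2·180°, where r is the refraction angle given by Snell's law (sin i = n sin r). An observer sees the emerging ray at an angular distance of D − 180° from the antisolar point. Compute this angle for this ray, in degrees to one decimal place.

sin r = sin 77.5° / 1.338 = 0.9763/1.338 = 0.7297; r = 46.86°.
D = 2·77.5° − 6·46.86° + 2·180° = 155.00° − 281.15° + 360° = 233.85°.
Angle from antisolar point = D − 180° = 53.85°.

53.8°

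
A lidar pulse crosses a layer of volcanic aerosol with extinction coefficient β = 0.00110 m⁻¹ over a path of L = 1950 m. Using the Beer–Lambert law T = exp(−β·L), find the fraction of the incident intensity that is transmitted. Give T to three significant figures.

τ = β·L = 0.00110 × 1950 = 2.1450.
T = exp(−2.1450) = 0.1171.

0.117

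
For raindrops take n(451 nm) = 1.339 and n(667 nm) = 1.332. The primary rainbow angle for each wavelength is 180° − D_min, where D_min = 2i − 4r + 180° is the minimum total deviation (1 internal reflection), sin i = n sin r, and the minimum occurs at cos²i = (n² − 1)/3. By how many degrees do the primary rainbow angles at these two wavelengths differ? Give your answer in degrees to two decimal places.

At 451 nm (n = 1.339): cos²i = 0.26431 → i = 59.062°, r = 39.834°, D_min = 138.786°, rainbow angle = 41.214°.
At 667 nm (n = 1.332): cos²i = 0.25807 → i = 59.469°, r = 40.290°, D_min = 137.776°, rainbow angle = 42.224°.
Angular width = |41.214° − 42.224°| = 1.010°.

1.01°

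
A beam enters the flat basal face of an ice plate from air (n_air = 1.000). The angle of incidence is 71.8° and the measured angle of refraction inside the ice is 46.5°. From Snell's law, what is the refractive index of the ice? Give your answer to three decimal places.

1.310

n = sin θ_i / sin θ_r = sin 71.8° / sin 46.5° = 0.9500 / 0.7254 = 1.3096.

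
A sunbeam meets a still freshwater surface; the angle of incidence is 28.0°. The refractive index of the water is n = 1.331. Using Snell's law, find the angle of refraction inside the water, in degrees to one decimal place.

Snell: sin θ_r = sin θ_i / n = sin 28.0° / 1.331 = 0.4695 / 1.331 = 0.3527.
θ_r = arcsin(0.3527) = 20.65°.

20.7°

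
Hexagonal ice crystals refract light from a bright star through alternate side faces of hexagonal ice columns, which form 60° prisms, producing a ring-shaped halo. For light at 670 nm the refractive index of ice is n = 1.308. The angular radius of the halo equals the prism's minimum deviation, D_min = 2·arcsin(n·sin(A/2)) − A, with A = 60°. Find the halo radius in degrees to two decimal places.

21.69°

n·sin(A/2) = 1.308 × sin 30° = 1.308 × 0.5000 = 0.6540.
D_min = 2·arcsin(0.6540) − 60° = 2 × 40.844° − 60° = 21.688°.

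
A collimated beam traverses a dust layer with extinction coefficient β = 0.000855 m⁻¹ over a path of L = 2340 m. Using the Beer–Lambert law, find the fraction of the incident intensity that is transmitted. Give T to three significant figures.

0.135

τ = β·L = 0.000855 × 2340 = 2.0007.
T = exp(−2.0007) = 0.1352.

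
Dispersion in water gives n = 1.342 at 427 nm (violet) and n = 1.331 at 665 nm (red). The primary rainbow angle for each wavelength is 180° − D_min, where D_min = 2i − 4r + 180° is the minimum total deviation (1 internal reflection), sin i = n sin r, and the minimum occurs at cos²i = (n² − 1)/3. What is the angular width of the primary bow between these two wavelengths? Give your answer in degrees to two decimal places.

1.58°

At 427 nm (n = 1.342): cos²i = 0.26699 → i = 58.888°, r = 39.641°, D_min = 139.213°, rainbow angle = 40.787°.
At 665 nm (n = 1.331): cos²i = 0.25719 → i = 59.527°, r = 40.356°, D_min = 137.630°, rainbow angle = 42.370°.
Angular width = |40.787° − 42.370°| = 1.583°.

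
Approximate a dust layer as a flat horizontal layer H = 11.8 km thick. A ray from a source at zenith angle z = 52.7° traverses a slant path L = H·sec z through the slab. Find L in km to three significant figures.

19.5 km

sec z = 1/cos 52.7° = 1.6502.
L = 11.8 × 1.6502 = 19.472 km.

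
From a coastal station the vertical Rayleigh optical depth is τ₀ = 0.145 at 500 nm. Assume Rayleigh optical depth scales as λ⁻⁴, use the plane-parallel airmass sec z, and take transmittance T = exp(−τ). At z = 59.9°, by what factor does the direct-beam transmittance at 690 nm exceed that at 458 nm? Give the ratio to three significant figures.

Airmass: sec 59.9° = 1.9940.
τ(690 nm) = 0.145 × (500/690)⁴ × 1.9940 = 0.145 × 0.2757 × 1.9940 = 0.0797.
τ(458 nm) = 0.145 × (500/458)⁴ × 1.9940 = 0.145 × 1.4204 × 1.9940 = 0.4107.
T(690)/T(458) = exp(τ_B − τ_A) = exp(0.3310) = 1.3923.

1.39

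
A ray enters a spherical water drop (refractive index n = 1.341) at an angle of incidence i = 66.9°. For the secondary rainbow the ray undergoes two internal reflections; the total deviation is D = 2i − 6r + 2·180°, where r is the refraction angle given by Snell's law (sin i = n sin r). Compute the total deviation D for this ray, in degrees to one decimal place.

234.0°

sin r = sin 66.9° / 1.341 = 0.9198/1.341 = 0.6859; r = 43.31°.
D = 2·66.9° − 6·43.31° + 2·180° = 133.80° − 259.85° + 360° = 233.95°.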